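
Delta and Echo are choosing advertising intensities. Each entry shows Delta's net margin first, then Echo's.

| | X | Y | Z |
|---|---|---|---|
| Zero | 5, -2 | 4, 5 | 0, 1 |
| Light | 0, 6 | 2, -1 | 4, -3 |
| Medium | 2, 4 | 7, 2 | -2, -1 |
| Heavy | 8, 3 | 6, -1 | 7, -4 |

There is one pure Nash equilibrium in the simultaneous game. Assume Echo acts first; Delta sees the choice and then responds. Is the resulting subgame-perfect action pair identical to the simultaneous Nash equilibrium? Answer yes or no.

yes

Work backward from Delta's decision.
- X: BR = Heavy, leader payoff 3.
- Y: BR = Medium, leader payoff 2.
- Z: BR = Heavy, leader payoff -4.
Maximizing over 3, 2, -4, Echo chooses X. Subgame-perfect outcome: (Heavy, X) with payoffs (8, 3).
Now find the simultaneous Nash equilibrium.
Delta's best replies: X→Heavy; Y→Medium; Z→Heavy.
Echo's best replies: Zero→Y; Light→X; Medium→X; Heavy→X.
The unique mutual best reply is (Heavy, X), giving (8, 3).
Sequential outcome (Heavy, X) coincides with the Nash profile (Heavy, X).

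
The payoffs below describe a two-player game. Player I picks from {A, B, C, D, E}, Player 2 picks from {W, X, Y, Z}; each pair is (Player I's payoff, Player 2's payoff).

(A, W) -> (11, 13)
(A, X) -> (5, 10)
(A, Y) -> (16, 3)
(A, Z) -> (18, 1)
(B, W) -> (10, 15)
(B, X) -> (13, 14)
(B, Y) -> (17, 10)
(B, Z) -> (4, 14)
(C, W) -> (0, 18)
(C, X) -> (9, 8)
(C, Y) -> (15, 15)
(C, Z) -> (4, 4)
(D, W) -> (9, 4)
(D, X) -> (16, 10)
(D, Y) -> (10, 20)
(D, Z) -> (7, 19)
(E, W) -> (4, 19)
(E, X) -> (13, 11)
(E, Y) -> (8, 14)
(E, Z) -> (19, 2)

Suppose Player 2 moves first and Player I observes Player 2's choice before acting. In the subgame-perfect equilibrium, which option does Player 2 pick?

Backward induction with Player 2 moving first.
- W → Player I plays A (best of 11, 10, 0, 9, 4); Player 2 gets 13.
- X → Player I plays D (best of 5, 13, 9, 16, 13); Player 2 gets 10.
- Y → Player I plays B (best of 16, 17, 15, 10, 8); Player 2 gets 10.
- Z → Player I plays E (best of 18, 4, 4, 7, 19); Player 2 gets 2.
Player 2's induced payoffs are 13, 10, 10, 2, so Player 2 commits to W. Subgame-perfect outcome: (A, W) with payoffs (11, 13).

W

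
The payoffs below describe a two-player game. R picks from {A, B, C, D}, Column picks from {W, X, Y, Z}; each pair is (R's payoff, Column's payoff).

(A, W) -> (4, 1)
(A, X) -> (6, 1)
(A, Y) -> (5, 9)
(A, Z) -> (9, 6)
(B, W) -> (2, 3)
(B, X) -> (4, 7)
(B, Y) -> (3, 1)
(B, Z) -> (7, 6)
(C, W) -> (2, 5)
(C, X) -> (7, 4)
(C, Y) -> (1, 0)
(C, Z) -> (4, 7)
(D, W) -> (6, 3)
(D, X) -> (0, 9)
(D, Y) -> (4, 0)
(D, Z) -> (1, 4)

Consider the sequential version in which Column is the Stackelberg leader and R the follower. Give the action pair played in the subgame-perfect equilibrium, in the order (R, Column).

(A, Y)

Solve by backward induction (Column leads).
- W: BR = D, leader payoff 3.
- X: BR = C, leader payoff 4.
- Y: BR = A, leader payoff 9.
- Z: BR = A, leader payoff 6.
Column's induced payoffs are 3, 4, 9, 6, so Column commits to Y. Subgame-perfect outcome: (A, Y) with payoffs (5, 9).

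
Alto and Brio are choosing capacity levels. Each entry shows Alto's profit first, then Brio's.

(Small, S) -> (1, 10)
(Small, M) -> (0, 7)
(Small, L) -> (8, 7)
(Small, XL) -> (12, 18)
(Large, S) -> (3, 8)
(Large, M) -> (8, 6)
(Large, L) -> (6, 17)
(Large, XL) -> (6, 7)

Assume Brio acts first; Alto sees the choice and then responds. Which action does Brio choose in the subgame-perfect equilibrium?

Backward induction with Brio moving first.
- S: BR = Large, leader payoff 8.
- M: BR = Large, leader payoff 6.
- L: BR = Small, leader payoff 7.
- XL: BR = Small, leader payoff 18.
Maximizing over 8, 6, 7, 18, Brio chooses XL. Subgame-perfect outcome: (Small, XL) with payoffs (12, 18).

XL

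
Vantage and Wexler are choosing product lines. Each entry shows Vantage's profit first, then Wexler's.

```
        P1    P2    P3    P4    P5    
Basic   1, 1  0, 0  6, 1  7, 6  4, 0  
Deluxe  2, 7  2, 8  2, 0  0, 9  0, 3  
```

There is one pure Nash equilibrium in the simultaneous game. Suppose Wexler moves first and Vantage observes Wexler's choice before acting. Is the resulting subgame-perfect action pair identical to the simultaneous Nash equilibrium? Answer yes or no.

no

Vantage best-responds to each possible Wexler move:
- P1: Vantage compares 1, 2 and picks Deluxe; Wexler would get 7.
- P2: Vantage compares 0, 2 and picks Deluxe; Wexler would get 8.
- P3: Vantage compares 6, 2 and picks Basic; Wexler would get 1.
- P4: Vantage compares 7, 0 and picks Basic; Wexler would get 6.
- P5: Vantage compares 4, 0 and picks Basic; Wexler would get 0.
Among 7, 8, 1, 6, 0, the best is 8 at P2. Subgame-perfect outcome: (Deluxe, P2) with payoffs (2, 8).
For the simultaneous game, intersect best replies.
Vantage's best replies: P1→Deluxe; P2→Deluxe; P3→Basic; P4→Basic; P5→Basic.
Wexler's best replies: Basic→P4; Deluxe→P4.
Only (Basic, P4) has each player best-responding; Nash payoffs (7, 6).
Sequential outcome (Deluxe, P2) differs from the Nash profile (Basic, P4).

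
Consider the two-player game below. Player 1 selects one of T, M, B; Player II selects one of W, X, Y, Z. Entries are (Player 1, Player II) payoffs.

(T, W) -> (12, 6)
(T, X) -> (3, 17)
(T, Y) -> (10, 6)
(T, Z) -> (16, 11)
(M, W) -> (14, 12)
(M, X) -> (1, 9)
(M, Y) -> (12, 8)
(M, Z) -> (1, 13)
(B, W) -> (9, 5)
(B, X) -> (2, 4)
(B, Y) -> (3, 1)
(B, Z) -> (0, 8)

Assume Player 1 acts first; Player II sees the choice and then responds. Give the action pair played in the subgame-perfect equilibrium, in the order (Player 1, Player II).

Player II best-responds to each possible Player 1 move:
- T: Player II compares 6, 17, 6, 11 and picks X; Player 1 would get 3.
- M: Player II compares 12, 9, 8, 13 and picks Z; Player 1 would get 1.
- B: Player II compares 5, 4, 1, 8 and picks Z; Player 1 would get 0.
Maximizing over 3, 1, 0, Player 1 chooses T. Subgame-perfect outcome: (T, X) with payoffs (3, 17).

(T, X)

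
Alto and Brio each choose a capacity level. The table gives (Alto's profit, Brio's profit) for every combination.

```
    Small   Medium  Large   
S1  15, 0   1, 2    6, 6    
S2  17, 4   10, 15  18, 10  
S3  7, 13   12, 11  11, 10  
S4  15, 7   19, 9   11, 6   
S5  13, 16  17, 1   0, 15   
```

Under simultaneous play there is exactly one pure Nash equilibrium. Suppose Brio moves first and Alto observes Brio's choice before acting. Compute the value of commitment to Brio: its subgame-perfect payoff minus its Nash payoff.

Backward induction with Brio moving first.
- Small: Alto compares 15, 17, 7, 15, 13 and picks S2; Brio would get 4.
- Medium: Alto compares 1, 10, 12, 19, 17 and picks S4; Brio would get 9.
- Large: Alto compares 6, 18, 11, 11, 0 and picks S2; Brio would get 10.
Maximizing over 4, 9, 10, Brio chooses Large. Subgame-perfect outcome: (S2, Large) with payoffs (18, 10).
For the simultaneous game, intersect best replies.
Alto's best replies: Small→S2; Medium→S4; Large→S2.
Brio's best replies: S1→Large; S2→Medium; S3→Small; S4→Medium; S5→Small.
The unique mutual best reply is (S4, Medium), giving (19, 9).
Brio's commitment gain: 10 − 9 = 1.

1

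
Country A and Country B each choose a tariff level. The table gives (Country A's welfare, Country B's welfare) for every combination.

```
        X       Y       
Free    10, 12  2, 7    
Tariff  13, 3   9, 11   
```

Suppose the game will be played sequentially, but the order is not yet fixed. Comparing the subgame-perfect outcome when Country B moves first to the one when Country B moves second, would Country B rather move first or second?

If Country A leads: Country B's best replies are Free→X, Tariff→Y; Country A's induced payoffs 10, 9; outcome (Free, X), payoffs (10, 12).
If Country B leads: Country A's best replies are X→Tariff, Y→Tariff; Country B's induced payoffs 3, 11; outcome (Tariff, Y), payoffs (9, 11).
Country B gets 11 moving first and 12 moving second, so Country B prefers to move second.

second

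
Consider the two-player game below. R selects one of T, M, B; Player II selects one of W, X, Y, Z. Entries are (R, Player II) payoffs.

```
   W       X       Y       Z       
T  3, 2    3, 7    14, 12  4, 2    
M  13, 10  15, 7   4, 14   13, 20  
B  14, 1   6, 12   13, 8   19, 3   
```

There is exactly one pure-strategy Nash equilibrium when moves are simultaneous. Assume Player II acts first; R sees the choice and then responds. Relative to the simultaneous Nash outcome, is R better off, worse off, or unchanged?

Solve by backward induction (Player II leads).
- W: R compares 3, 13, 14 and picks B; Player II would get 1.
- X: R compares 3, 15, 6 and picks M; Player II would get 7.
- Y: R compares 14, 4, 13 and picks T; Player II would get 12.
- Z: R compares 4, 13, 19 and picks B; Player II would get 3.
Maximizing over 1, 7, 12, 3, Player II chooses Y. Subgame-perfect outcome: (T, Y) with payoffs (14, 12).
For the simultaneous game, intersect best replies.
R's best replies: W→B; X→M; Y→T; Z→B.
Player II's best replies: T→Y; M→Z; B→X.
The unique mutual best reply is (T, Y), giving (14, 12).
R earns 14 sequentially versus 14 at the Nash outcome: unchanged.

unchanged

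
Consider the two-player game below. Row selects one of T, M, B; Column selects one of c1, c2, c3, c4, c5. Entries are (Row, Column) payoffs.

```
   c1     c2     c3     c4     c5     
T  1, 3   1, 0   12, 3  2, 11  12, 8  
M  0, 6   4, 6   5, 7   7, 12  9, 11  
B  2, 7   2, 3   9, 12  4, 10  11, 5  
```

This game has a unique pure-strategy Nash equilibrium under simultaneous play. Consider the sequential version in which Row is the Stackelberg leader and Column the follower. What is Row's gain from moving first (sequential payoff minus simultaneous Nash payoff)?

Work backward from Column's decision.
- T: Column compares 3, 0, 3, 11, 8 and picks c4; Row would get 2.
- M: Column compares 6, 6, 7, 12, 11 and picks c4; Row would get 7.
- B: Column compares 7, 3, 12, 10, 5 and picks c3; Row would get 9.
Among 2, 7, 9, the best is 9 at B. Subgame-perfect outcome: (B, c3) with payoffs (9, 12).
Now find the simultaneous Nash equilibrium.
Row's best replies: c1→B; c2→M; c3→T; c4→M; c5→T.
Column's best replies: T→c4; M→c4; B→c3.
The unique mutual best reply is (M, c4), giving (7, 12).
Row's commitment gain: 9 − 7 = 2.

2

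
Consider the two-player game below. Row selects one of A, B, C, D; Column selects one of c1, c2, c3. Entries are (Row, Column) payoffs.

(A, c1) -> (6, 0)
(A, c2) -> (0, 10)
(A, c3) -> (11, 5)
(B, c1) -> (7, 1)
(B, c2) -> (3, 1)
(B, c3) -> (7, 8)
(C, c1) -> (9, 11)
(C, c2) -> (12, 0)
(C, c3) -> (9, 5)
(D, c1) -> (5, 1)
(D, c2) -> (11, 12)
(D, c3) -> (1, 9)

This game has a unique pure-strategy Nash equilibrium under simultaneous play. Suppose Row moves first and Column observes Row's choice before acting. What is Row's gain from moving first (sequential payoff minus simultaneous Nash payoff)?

Work backward from Column's decision.
- A → Column plays c2 (best of 0, 10, 5); Row gets 0.
- B → Column plays c3 (best of 1, 1, 8); Row gets 7.
- C → Column plays c1 (best of 11, 0, 5); Row gets 9.
- D → Column plays c2 (best of 1, 12, 9); Row gets 11.
Row's induced payoffs are 0, 7, 9, 11, so Row commits to D. Subgame-perfect outcome: (D, c2) with payoffs (11, 12).
For the simultaneous game, intersect best replies.
Row's best replies: c1→C; c2→C; c3→A.
Column's best replies: A→c2; B→c3; C→c1; D→c2.
Only (C, c1) has each player best-responding; Nash payoffs (9, 11).
Row's commitment gain: 11 − 9 = 2.

2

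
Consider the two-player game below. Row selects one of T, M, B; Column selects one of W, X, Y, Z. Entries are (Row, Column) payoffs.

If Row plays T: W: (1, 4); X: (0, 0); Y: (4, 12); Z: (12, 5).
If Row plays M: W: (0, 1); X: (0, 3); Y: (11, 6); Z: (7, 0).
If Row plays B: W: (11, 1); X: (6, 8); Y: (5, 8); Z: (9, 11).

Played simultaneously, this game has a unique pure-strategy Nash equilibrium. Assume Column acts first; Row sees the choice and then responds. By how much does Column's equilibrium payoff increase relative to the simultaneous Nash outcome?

Backward induction with Column moving first.
- W: Row compares 1, 0, 11 and picks B; Column would get 1.
- X: Row compares 0, 0, 6 and picks B; Column would get 8.
- Y: Row compares 4, 11, 5 and picks M; Column would get 6.
- Z: Row compares 12, 7, 9 and picks T; Column would get 5.
Among 1, 8, 6, 5, the best is 8 at X. Subgame-perfect outcome: (B, X) with payoffs (6, 8).
Under simultaneous play:
Row's best replies: W→B; X→B; Y→M; Z→T.
Column's best replies: T→Y; M→Y; B→Z.
Only (M, Y) has each player best-responding; Nash payoffs (11, 6).
Column's commitment gain: 8 − 6 = 2.

2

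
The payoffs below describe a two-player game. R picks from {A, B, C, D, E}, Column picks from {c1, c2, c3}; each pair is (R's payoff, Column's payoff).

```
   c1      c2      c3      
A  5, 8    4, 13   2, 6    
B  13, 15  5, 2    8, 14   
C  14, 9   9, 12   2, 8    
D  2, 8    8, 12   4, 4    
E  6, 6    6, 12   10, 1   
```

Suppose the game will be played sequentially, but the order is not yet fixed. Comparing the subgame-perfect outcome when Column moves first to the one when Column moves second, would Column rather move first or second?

second

If R leads: Column's best replies are A→c2, B→c1, C→c2, D→c2, E→c2; R's induced payoffs 4, 13, 9, 8, 6; outcome (B, c1), payoffs (13, 15).
If Column leads: R's best replies are c1→C, c2→C, c3→E; Column's induced payoffs 9, 12, 1; outcome (C, c2), payoffs (9, 12).
Column gets 12 moving first and 15 moving second, so Column prefers to move second.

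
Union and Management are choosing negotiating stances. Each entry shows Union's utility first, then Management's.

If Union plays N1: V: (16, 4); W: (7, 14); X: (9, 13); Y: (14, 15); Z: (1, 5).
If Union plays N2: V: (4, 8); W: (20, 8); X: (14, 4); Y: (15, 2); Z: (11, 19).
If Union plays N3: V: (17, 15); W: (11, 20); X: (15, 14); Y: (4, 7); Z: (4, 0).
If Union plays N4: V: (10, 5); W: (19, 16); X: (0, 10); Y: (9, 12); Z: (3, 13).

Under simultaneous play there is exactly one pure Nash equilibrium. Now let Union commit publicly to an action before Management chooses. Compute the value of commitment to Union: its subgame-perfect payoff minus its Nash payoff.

Management best-responds to each possible Union move:
- N1 → Management plays Y (best of 4, 14, 13, 15, 5); Union gets 14.
- N2 → Management plays Z (best of 8, 8, 4, 2, 19); Union gets 11.
- N3 → Management plays W (best of 15, 20, 14, 7, 0); Union gets 11.
- N4 → Management plays W (best of 5, 16, 10, 12, 13); Union gets 19.
Maximizing over 14, 11, 11, 19, Union chooses N4. Subgame-perfect outcome: (N4, W) with payoffs (19, 16).
For the simultaneous game, intersect best replies.
Union's best replies: V→N3; W→N2; X→N3; Y→N2; Z→N2.
Management's best replies: N1→Y; N2→Z; N3→W; N4→W.
The unique mutual best reply is (N2, Z), giving (11, 19).
Union's commitment gain: 19 − 11 = 8.

8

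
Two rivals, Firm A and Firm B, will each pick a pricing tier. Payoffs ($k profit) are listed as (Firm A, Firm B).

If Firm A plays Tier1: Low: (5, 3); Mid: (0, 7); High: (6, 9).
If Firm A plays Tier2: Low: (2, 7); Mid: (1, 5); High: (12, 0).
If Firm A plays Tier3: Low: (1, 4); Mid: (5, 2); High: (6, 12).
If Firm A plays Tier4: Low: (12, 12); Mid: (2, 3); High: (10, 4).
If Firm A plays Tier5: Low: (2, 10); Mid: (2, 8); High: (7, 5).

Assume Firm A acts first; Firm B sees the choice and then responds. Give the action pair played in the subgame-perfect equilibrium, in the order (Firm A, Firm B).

(Tier4, Low)

Firm B best-responds to each possible Firm A move:
- Tier1: Firm B compares 3, 7, 9 and picks High; Firm A would get 6.
- Tier2: Firm B compares 7, 5, 0 and picks Low; Firm A would get 2.
- Tier3: Firm B compares 4, 2, 12 and picks High; Firm A would get 6.
- Tier4: Firm B compares 12, 3, 4 and picks Low; Firm A would get 12.
- Tier5: Firm B compares 10, 8, 5 and picks Low; Firm A would get 2.
Firm A's induced payoffs are 6, 2, 6, 12, 2, so Firm A commits to Tier4. Subgame-perfect outcome: (Tier4, Low) with payoffs (12, 12).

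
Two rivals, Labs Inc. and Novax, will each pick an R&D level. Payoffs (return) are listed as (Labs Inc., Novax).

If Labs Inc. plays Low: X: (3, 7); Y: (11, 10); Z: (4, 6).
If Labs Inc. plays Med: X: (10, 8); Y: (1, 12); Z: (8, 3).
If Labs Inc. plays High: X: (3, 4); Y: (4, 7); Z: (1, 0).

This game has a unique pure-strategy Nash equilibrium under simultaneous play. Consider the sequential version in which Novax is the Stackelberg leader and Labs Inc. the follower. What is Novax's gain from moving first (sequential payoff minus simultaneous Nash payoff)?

Solve by backward induction (Novax leads).
- X → Labs Inc. plays Med (best of 3, 10, 3); Novax gets 8.
- Y → Labs Inc. plays Low (best of 11, 1, 4); Novax gets 10.
- Z → Labs Inc. plays Med (best of 4, 8, 1); Novax gets 3.
Among 8, 10, 3, the best is 10 at Y. Subgame-perfect outcome: (Low, Y) with payoffs (11, 10).
Under simultaneous play:
Labs Inc.'s best replies: X→Med; Y→Low; Z→Med.
Novax's best replies: Low→Y; Med→Y; High→Y.
The unique mutual best reply is (Low, Y), giving (11, 10).
Novax's commitment gain: 10 − 10 = 0.

0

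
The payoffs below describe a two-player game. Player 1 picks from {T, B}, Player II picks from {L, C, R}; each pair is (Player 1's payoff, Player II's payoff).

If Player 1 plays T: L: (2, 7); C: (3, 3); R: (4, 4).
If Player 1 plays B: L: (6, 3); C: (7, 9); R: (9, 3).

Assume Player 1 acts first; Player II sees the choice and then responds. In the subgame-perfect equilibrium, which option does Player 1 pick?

B

Backward induction with Player 1 moving first.
- T: BR = L, leader payoff 2.
- B: BR = C, leader payoff 7.
Maximizing over 2, 7, Player 1 chooses B. Subgame-perfect outcome: (B, C) with payoffs (7, 9).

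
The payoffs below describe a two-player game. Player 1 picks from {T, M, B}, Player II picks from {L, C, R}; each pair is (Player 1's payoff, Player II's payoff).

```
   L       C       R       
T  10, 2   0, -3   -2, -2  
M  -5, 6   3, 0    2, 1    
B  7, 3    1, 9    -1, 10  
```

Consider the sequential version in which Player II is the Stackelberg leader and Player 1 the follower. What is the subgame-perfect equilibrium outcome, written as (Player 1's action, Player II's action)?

(T, L)

Player 1 best-responds to each possible Player II move:
- L: Player 1 compares 10, -5, 7 and picks T; Player II would get 2.
- C: Player 1 compares 0, 3, 1 and picks M; Player II would get 0.
- R: Player 1 compares -2, 2, -1 and picks M; Player II would get 1.
Player II's induced payoffs are 2, 0, 1, so Player II commits to L. Subgame-perfect outcome: (T, L) with payoffs (10, 2).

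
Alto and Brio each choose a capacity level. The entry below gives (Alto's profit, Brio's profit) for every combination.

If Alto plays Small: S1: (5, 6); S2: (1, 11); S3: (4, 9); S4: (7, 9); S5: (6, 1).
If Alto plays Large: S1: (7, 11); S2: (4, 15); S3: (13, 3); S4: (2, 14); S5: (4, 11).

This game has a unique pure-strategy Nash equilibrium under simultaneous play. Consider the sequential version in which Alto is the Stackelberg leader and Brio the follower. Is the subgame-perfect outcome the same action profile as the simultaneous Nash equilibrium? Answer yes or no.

yes

Backward induction with Alto moving first.
- Small: Brio compares 6, 11, 9, 9, 1 and picks S2; Alto would get 1.
- Large: Brio compares 11, 15, 3, 14, 11 and picks S2; Alto would get 4.
Alto's induced payoffs are 1, 4, so Alto commits to Large. Subgame-perfect outcome: (Large, S2) with payoffs (4, 15).
For the simultaneous game, intersect best replies.
Alto's best replies: S1→Large; S2→Large; S3→Large; S4→Small; S5→Small.
Brio's best replies: Small→S2; Large→S2.
The unique mutual best reply is (Large, S2), giving (4, 15).
Sequential outcome (Large, S2) coincides with the Nash profile (Large, S2).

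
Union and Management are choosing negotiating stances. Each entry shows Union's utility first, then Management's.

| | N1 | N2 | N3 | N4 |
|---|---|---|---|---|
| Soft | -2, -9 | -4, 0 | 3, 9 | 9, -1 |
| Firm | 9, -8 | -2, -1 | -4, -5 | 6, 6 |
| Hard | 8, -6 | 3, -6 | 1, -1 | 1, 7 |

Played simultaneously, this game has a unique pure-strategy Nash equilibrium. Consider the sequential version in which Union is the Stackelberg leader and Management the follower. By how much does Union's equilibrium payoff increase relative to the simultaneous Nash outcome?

Management best-responds to each possible Union move:
- Soft: BR = N3, leader payoff 3.
- Firm: BR = N4, leader payoff 6.
- Hard: BR = N4, leader payoff 1.
Among 3, 6, 1, the best is 6 at Firm. Subgame-perfect outcome: (Firm, N4) with payoffs (6, 6).
For the simultaneous game, intersect best replies.
Union's best replies: N1→Firm; N2→Hard; N3→Soft; N4→Soft.
Management's best replies: Soft→N3; Firm→N4; Hard→N4.
The unique mutual best reply is (Soft, N3), giving (3, 9).
Union's commitment gain: 6 − 3 = 3.

3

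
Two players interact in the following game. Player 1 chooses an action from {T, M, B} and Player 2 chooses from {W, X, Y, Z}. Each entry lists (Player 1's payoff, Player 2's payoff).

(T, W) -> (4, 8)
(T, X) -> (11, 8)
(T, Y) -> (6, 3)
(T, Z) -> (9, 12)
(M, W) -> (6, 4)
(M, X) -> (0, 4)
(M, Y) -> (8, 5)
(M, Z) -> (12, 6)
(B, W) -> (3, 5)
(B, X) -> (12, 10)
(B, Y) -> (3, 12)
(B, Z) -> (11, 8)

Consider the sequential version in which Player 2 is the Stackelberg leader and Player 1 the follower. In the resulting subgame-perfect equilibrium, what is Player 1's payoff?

Backward induction with Player 2 moving first.
- W: Player 1 compares 4, 6, 3 and picks M; Player 2 would get 4.
- X: Player 1 compares 11, 0, 12 and picks B; Player 2 would get 10.
- Y: Player 1 compares 6, 8, 3 and picks M; Player 2 would get 5.
- Z: Player 1 compares 9, 12, 11 and picks M; Player 2 would get 6.
Player 2's induced payoffs are 4, 10, 5, 6, so Player 2 commits to X. Subgame-perfect outcome: (B, X) with payoffs (12, 10).

12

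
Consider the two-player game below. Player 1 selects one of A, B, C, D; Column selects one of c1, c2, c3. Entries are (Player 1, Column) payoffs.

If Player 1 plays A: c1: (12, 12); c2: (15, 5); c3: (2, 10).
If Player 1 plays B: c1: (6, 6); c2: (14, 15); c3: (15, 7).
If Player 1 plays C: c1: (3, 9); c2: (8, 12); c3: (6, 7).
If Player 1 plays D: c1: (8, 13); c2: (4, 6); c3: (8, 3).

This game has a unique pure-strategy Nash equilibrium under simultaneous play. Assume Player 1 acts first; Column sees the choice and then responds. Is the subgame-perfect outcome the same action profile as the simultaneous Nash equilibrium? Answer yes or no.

no

Work backward from Column's decision.
- A → Column plays c1 (best of 12, 5, 10); Player 1 gets 12.
- B → Column plays c2 (best of 6, 15, 7); Player 1 gets 14.
- C → Column plays c2 (best of 9, 12, 7); Player 1 gets 8.
- D → Column plays c1 (best of 13, 6, 3); Player 1 gets 8.
Maximizing over 12, 14, 8, 8, Player 1 chooses B. Subgame-perfect outcome: (B, c2) with payoffs (14, 15).
Now find the simultaneous Nash equilibrium.
Player 1's best replies: c1→A; c2→A; c3→B.
Column's best replies: A→c1; B→c2; C→c2; D→c1.
Only (A, c1) has each player best-responding; Nash payoffs (12, 12).
Sequential outcome (B, c2) differs from the Nash profile (A, c1).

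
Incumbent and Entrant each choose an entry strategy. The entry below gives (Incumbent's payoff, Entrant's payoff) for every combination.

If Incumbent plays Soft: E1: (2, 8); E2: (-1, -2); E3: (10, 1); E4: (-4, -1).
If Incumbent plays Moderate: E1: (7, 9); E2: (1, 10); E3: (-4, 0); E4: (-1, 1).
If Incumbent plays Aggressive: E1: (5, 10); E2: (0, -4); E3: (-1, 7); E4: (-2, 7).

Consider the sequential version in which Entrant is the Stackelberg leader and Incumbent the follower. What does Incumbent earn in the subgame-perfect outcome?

Incumbent best-responds to each possible Entrant move:
- E1 → Incumbent plays Moderate (best of 2, 7, 5); Entrant gets 9.
- E2 → Incumbent plays Moderate (best of -1, 1, 0); Entrant gets 10.
- E3 → Incumbent plays Soft (best of 10, -4, -1); Entrant gets 1.
- E4 → Incumbent plays Moderate (best of -4, -1, -2); Entrant gets 1.
Among 9, 10, 1, 1, the best is 10 at E2. Subgame-perfect outcome: (Moderate, E2) with payoffs (1, 10).

1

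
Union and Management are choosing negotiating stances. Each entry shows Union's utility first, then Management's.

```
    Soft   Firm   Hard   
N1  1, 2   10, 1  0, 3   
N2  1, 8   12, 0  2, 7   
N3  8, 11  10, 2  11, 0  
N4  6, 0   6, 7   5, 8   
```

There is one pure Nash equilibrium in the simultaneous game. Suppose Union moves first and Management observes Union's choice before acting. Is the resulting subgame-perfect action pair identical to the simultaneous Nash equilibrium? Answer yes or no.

yes

Backward induction with Union moving first.
- N1: BR = Hard, leader payoff 0.
- N2: BR = Soft, leader payoff 1.
- N3: BR = Soft, leader payoff 8.
- N4: BR = Hard, leader payoff 5.
Among 0, 1, 8, 5, the best is 8 at N3. Subgame-perfect outcome: (N3, Soft) with payoffs (8, 11).
For the simultaneous game, intersect best replies.
Union's best replies: Soft→N3; Firm→N2; Hard→N3.
Management's best replies: N1→Hard; N2→Soft; N3→Soft; N4→Hard.
Only (N3, Soft) has each player best-responding; Nash payoffs (8, 11).
Sequential outcome (N3, Soft) coincides with the Nash profile (N3, Soft).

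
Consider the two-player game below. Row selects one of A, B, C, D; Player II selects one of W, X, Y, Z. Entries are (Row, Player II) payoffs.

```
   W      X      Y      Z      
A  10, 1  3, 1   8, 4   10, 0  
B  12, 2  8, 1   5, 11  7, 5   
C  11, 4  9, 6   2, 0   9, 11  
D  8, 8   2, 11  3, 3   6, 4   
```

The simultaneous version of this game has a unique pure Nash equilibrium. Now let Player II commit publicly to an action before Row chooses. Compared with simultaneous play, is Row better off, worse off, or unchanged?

Work backward from Row's decision.
- W → Row plays B (best of 10, 12, 11, 8); Player II gets 2.
- X → Row plays C (best of 3, 8, 9, 2); Player II gets 6.
- Y → Row plays A (best of 8, 5, 2, 3); Player II gets 4.
- Z → Row plays A (best of 10, 7, 9, 6); Player II gets 0.
Player II's induced payoffs are 2, 6, 4, 0, so Player II commits to X. Subgame-perfect outcome: (C, X) with payoffs (9, 6).
Under simultaneous play:
Row's best replies: W→B; X→C; Y→A; Z→A.
Player II's best replies: A→Y; B→Y; C→Z; D→X.
The unique mutual best reply is (A, Y), giving (8, 4).
Row earns 9 sequentially versus 8 at the Nash outcome: better off.

better off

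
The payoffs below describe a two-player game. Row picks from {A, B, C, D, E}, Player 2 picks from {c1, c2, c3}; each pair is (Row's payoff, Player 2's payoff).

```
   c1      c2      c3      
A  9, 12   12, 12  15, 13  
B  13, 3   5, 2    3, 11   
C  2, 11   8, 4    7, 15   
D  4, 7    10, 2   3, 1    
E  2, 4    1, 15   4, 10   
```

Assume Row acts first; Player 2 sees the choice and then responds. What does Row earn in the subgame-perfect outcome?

Work backward from Player 2's decision.
- A: Player 2 compares 12, 12, 13 and picks c3; Row would get 15.
- B: Player 2 compares 3, 2, 11 and picks c3; Row would get 3.
- C: Player 2 compares 11, 4, 15 and picks c3; Row would get 7.
- D: Player 2 compares 7, 2, 1 and picks c1; Row would get 4.
- E: Player 2 compares 4, 15, 10 and picks c2; Row would get 1.
Maximizing over 15, 3, 7, 4, 1, Row chooses A. Subgame-perfect outcome: (A, c3) with payoffs (15, 13).

15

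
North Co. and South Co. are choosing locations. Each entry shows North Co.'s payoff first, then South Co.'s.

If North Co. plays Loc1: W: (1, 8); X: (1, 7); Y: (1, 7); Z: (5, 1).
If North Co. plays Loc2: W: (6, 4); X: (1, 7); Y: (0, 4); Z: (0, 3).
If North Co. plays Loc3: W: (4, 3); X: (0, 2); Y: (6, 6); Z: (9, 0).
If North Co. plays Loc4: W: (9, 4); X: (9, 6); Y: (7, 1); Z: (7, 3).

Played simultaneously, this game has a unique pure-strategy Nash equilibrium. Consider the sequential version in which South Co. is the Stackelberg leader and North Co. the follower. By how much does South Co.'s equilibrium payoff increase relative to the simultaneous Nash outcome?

0

Solve by backward induction (South Co. leads).
- W: BR = Loc4, leader payoff 4.
- X: BR = Loc4, leader payoff 6.
- Y: BR = Loc4, leader payoff 1.
- Z: BR = Loc3, leader payoff 0.
South Co.'s induced payoffs are 4, 6, 1, 0, so South Co. commits to X. Subgame-perfect outcome: (Loc4, X) with payoffs (9, 6).
For the simultaneous game, intersect best replies.
North Co.'s best replies: W→Loc4; X→Loc4; Y→Loc4; Z→Loc3.
South Co.'s best replies: Loc1→W; Loc2→X; Loc3→Y; Loc4→X.
Only (Loc4, X) has each player best-responding; Nash payoffs (9, 6).
South Co.'s commitment gain: 6 − 6 = 0.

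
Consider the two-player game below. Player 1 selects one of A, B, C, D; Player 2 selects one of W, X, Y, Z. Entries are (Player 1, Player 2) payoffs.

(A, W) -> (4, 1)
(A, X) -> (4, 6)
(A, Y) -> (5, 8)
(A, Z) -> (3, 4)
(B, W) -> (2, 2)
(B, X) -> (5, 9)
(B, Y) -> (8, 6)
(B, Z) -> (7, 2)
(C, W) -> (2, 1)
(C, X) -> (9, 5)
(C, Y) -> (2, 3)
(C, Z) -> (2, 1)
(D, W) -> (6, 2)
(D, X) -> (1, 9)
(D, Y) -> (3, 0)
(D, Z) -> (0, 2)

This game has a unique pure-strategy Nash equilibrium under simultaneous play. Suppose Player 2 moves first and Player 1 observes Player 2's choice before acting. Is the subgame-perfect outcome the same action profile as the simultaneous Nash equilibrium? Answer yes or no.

Player 1 best-responds to each possible Player 2 move:
- W: BR = D, leader payoff 2.
- X: BR = C, leader payoff 5.
- Y: BR = B, leader payoff 6.
- Z: BR = B, leader payoff 2.
Player 2's induced payoffs are 2, 5, 6, 2, so Player 2 commits to Y. Subgame-perfect outcome: (B, Y) with payoffs (8, 6).
For the simultaneous game, intersect best replies.
Player 1's best replies: W→D; X→C; Y→B; Z→B.
Player 2's best replies: A→Y; B→X; C→X; D→X.
Only (C, X) has each player best-responding; Nash payoffs (9, 5).
Sequential outcome (B, Y) differs from the Nash profile (C, X).

no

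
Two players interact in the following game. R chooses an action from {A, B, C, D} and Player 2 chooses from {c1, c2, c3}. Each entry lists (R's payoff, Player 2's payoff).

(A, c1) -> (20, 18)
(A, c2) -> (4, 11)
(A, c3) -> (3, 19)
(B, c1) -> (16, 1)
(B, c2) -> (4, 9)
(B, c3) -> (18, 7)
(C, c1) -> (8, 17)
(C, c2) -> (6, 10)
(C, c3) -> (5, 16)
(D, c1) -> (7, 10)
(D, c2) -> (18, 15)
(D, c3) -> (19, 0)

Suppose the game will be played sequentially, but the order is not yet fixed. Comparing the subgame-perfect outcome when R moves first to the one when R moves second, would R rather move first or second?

second

If R leads: Player 2's best replies are A→c3, B→c2, C→c1, D→c2; R's induced payoffs 3, 4, 8, 18; outcome (D, c2), payoffs (18, 15).
If Player 2 leads: R's best replies are c1→A, c2→D, c3→D; Player 2's induced payoffs 18, 15, 0; outcome (A, c1), payoffs (20, 18).
R gets 18 moving first and 20 moving second, so R prefers to move second.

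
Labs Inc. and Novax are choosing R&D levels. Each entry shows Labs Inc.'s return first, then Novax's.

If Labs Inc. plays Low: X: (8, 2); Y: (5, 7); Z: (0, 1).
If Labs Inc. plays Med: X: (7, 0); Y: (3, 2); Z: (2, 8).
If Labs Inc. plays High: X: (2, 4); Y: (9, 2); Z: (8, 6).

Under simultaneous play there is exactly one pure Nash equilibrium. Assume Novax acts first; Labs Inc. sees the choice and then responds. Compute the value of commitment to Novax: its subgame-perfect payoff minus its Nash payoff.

0

Backward induction with Novax moving first.
- X → Labs Inc. plays Low (best of 8, 7, 2); Novax gets 2.
- Y → Labs Inc. plays High (best of 5, 3, 9); Novax gets 2.
- Z → Labs Inc. plays High (best of 0, 2, 8); Novax gets 6.
Novax's induced payoffs are 2, 2, 6, so Novax commits to Z. Subgame-perfect outcome: (High, Z) with payoffs (8, 6).
For the simultaneous game, intersect best replies.
Labs Inc.'s best replies: X→Low; Y→High; Z→High.
Novax's best replies: Low→Y; Med→Z; High→Z.
Only (High, Z) has each player best-responding; Nash payoffs (8, 6).
Novax's commitment gain: 6 − 6 = 0.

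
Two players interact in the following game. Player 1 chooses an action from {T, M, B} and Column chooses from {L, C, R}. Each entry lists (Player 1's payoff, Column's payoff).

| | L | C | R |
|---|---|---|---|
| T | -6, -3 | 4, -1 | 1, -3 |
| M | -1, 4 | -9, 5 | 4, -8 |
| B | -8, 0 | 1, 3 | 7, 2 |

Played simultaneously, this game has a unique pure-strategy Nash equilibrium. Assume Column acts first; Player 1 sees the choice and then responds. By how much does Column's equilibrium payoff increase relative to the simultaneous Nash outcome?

5

Player 1 best-responds to each possible Column move:
- L → Player 1 plays M (best of -6, -1, -8); Column gets 4.
- C → Player 1 plays T (best of 4, -9, 1); Column gets -1.
- R → Player 1 plays B (best of 1, 4, 7); Column gets 2.
Among 4, -1, 2, the best is 4 at L. Subgame-perfect outcome: (M, L) with payoffs (-1, 4).
Now find the simultaneous Nash equilibrium.
Player 1's best replies: L→M; C→T; R→B.
Column's best replies: T→C; M→C; B→C.
The unique mutual best reply is (T, C), giving (4, -1).
Column's commitment gain: 4 − -1 = 5.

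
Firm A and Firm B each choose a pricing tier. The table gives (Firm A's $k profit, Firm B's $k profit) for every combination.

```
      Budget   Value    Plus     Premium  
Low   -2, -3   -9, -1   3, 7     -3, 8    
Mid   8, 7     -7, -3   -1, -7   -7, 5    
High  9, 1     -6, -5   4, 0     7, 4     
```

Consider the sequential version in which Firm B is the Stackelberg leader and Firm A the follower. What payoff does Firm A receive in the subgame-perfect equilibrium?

7

Backward induction with Firm B moving first.
- Budget → Firm A plays High (best of -2, 8, 9); Firm B gets 1.
- Value → Firm A plays High (best of -9, -7, -6); Firm B gets -5.
- Plus → Firm A plays High (best of 3, -1, 4); Firm B gets 0.
- Premium → Firm A plays High (best of -3, -7, 7); Firm B gets 4.
Maximizing over 1, -5, 0, 4, Firm B chooses Premium. Subgame-perfect outcome: (High, Premium) with payoffs (7, 4).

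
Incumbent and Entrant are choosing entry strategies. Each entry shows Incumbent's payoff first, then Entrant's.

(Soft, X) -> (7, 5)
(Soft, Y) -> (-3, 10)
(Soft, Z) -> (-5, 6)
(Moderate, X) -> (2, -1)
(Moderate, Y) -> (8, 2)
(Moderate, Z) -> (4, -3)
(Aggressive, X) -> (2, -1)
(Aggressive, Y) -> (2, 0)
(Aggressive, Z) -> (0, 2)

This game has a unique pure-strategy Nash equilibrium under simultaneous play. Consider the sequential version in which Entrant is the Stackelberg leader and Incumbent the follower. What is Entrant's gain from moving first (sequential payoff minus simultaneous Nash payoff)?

Backward induction with Entrant moving first.
- X: Incumbent compares 7, 2, 2 and picks Soft; Entrant would get 5.
- Y: Incumbent compares -3, 8, 2 and picks Moderate; Entrant would get 2.
- Z: Incumbent compares -5, 4, 0 and picks Moderate; Entrant would get -3.
Entrant's induced payoffs are 5, 2, -3, so Entrant commits to X. Subgame-perfect outcome: (Soft, X) with payoffs (7, 5).
Under simultaneous play:
Incumbent's best replies: X→Soft; Y→Moderate; Z→Moderate.
Entrant's best replies: Soft→Y; Moderate→Y; Aggressive→Z.
The unique mutual best reply is (Moderate, Y), giving (8, 2).
Entrant's commitment gain: 5 − 2 = 3.

3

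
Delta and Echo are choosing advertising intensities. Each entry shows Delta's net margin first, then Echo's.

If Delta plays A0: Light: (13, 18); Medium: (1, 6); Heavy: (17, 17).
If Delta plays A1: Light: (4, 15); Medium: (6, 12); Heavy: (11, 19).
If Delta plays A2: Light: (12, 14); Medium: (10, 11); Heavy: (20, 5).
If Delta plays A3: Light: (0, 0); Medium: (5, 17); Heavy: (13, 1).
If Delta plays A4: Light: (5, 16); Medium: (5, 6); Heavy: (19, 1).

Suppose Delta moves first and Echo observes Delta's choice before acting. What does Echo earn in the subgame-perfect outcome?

Solve by backward induction (Delta leads).
- A0: Echo compares 18, 6, 17 and picks Light; Delta would get 13.
- A1: Echo compares 15, 12, 19 and picks Heavy; Delta would get 11.
- A2: Echo compares 14, 11, 5 and picks Light; Delta would get 12.
- A3: Echo compares 0, 17, 1 and picks Medium; Delta would get 5.
- A4: Echo compares 16, 6, 1 and picks Light; Delta would get 5.
Among 13, 11, 12, 5, 5, the best is 13 at A0. Subgame-perfect outcome: (A0, Light) with payoffs (13, 18).

18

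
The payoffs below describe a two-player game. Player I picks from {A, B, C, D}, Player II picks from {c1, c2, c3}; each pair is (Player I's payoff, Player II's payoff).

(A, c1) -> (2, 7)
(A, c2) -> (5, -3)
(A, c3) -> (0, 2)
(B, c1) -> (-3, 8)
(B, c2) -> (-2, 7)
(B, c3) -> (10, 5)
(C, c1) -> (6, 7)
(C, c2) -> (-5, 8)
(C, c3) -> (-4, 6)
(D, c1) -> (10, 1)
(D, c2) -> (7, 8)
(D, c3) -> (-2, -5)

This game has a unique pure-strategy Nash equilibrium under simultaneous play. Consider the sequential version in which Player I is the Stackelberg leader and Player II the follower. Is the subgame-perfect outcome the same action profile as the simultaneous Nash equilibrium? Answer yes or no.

Player II best-responds to each possible Player I move:
- A: Player II compares 7, -3, 2 and picks c1; Player I would get 2.
- B: Player II compares 8, 7, 5 and picks c1; Player I would get -3.
- C: Player II compares 7, 8, 6 and picks c2; Player I would get -5.
- D: Player II compares 1, 8, -5 and picks c2; Player I would get 7.
Player I's induced payoffs are 2, -3, -5, 7, so Player I commits to D. Subgame-perfect outcome: (D, c2) with payoffs (7, 8).
Now find the simultaneous Nash equilibrium.
Player I's best replies: c1→D; c2→D; c3→B.
Player II's best replies: A→c1; B→c1; C→c2; D→c2.
Only (D, c2) has each player best-responding; Nash payoffs (7, 8).
Sequential outcome (D, c2) coincides with the Nash profile (D, c2).

yes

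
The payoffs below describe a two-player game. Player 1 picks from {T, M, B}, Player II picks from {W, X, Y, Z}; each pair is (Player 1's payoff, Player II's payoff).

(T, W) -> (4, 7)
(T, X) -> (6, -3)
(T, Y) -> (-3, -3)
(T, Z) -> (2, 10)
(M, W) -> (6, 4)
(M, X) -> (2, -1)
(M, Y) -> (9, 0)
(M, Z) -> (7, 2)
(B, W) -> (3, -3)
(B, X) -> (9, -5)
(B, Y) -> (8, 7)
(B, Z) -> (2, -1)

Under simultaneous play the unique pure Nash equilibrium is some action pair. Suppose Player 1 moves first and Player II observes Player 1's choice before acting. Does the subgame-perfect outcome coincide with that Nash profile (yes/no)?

Work backward from Player II's decision.
- T: BR = Z, leader payoff 2.
- M: BR = W, leader payoff 6.
- B: BR = Y, leader payoff 8.
Player 1's induced payoffs are 2, 6, 8, so Player 1 commits to B. Subgame-perfect outcome: (B, Y) with payoffs (8, 7).
Under simultaneous play:
Player 1's best replies: W→M; X→B; Y→M; Z→M.
Player II's best replies: T→Z; M→W; B→Y.
The unique mutual best reply is (M, W), giving (6, 4).
Sequential outcome (B, Y) differs from the Nash profile (M, W).

no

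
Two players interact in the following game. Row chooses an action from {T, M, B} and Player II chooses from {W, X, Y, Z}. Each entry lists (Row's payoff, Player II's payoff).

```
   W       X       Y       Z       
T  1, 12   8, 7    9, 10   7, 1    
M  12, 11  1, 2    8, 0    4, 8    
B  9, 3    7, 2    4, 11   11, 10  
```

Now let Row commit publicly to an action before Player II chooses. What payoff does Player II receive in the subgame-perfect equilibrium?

Solve by backward induction (Row leads).
- T → Player II plays W (best of 12, 7, 10, 1); Row gets 1.
- M → Player II plays W (best of 11, 2, 0, 8); Row gets 12.
- B → Player II plays Y (best of 3, 2, 11, 10); Row gets 4.
Row's induced payoffs are 1, 12, 4, so Row commits to M. Subgame-perfect outcome: (M, W) with payoffs (12, 11).

11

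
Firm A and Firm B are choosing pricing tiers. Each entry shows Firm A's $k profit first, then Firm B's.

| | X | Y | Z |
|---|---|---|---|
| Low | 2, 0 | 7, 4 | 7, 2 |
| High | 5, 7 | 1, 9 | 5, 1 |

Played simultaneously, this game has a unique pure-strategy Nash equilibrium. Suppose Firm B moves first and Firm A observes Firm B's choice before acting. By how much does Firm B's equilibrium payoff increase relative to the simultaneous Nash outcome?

3

Solve by backward induction (Firm B leads).
- X → Firm A plays High (best of 2, 5); Firm B gets 7.
- Y → Firm A plays Low (best of 7, 1); Firm B gets 4.
- Z → Firm A plays Low (best of 7, 5); Firm B gets 2.
Among 7, 4, 2, the best is 7 at X. Subgame-perfect outcome: (High, X) with payoffs (5, 7).
For the simultaneous game, intersect best replies.
Firm A's best replies: X→High; Y→Low; Z→Low.
Firm B's best replies: Low→Y; High→Y.
The unique mutual best reply is (Low, Y), giving (7, 4).
Firm B's commitment gain: 7 − 4 = 3.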